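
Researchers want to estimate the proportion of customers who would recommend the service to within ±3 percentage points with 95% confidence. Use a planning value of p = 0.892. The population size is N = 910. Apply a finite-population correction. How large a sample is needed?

For a proportion with margin E = 0.03 at 95% confidence, z = 1.960.
n = p̂(1−p̂)(z/E)² = 0.892 × 0.108 × (1.960/0.03)² = 411.20 — call this n₀.
Finite-population correction with N = 910: n = n₀ / (1 + (n₀−1)/N) = 411.20 / 1.451 = 283.39
Round up: n = 284.

284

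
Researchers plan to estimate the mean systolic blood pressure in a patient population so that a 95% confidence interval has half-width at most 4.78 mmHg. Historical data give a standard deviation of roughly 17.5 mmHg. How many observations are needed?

n = 52

For a mean, the margin of error is E = z·σ/√n, so n = (zσ/E)².
At 95% confidence, z = 1.960.
n = (1.960 × 17.5 / 4.78)² = 51.49
Round up: n = 52.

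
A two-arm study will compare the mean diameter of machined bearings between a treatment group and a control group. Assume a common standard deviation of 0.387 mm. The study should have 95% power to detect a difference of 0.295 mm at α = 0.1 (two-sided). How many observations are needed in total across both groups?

76 total

For two equal groups, n per group = 2·((z_{α/2} + z_β)·σ/δ)².
z_{α/2} = 1.645; z_β = 1.645 (power 95%).
n = 2 × (3.290 × 0.387 / 0.295)² = 2 × 18.63 = 37.26
Round up: n = 38 per group.
Total across both groups: 2 × 38 = 76.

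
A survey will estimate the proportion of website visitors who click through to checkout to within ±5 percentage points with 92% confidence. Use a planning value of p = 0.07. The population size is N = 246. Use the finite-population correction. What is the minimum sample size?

61

For a proportion with margin E = 0.05 at 92% confidence, z = 1.751.
n = p̂(1−p̂)(z/E)² = 0.07 × 0.93 × (1.751/0.05)² = 79.84 — call this n₀.
Finite-population correction with N = 246: n = n₀ / (1 + (n₀−1)/N) = 79.84 / 1.32 = 60.48
Round up: n = 61.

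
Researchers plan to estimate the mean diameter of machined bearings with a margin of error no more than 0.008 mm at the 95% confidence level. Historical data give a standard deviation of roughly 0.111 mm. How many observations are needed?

740

For a mean, the margin of error is E = z·σ/√n, so n = (zσ/E)².
At 95% confidence, z = 1.960.
n = (1.960 × 0.111 / 0.008)² = 739.57
Round up: n = 740.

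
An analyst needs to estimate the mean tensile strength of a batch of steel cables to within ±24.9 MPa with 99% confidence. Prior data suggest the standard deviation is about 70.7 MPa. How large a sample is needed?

n = 54

For a mean, the margin of error is E = z·σ/√n, so n = (zσ/E)².
At 99% confidence, z = 2.576.
n = (2.576 × 70.7 / 24.9)² = 53.50
Round up: n = 54.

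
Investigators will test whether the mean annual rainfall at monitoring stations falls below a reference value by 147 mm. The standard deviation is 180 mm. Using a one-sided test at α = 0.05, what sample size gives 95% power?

For a one-sample z-test, n = ((z_α + z_β)·σ/δ)².
z_α = 1.645 (one-sided α = 0.05); z_β = 1.645 (power 95% → β = 0.05).
n = (3.290 × 180 / 147)² = 16.23
Round up: n = 17.

17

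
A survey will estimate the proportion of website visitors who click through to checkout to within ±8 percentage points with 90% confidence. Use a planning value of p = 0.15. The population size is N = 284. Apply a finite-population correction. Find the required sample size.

For a proportion with margin E = 0.08 at 90% confidence, z = 1.645.
n = p̂(1−p̂)(z/E)² = 0.15 × 0.85 × (1.645/0.08)² = 53.91 — call this n₀.
Finite-population correction with N = 284: n = n₀ / (1 + (n₀−1)/N) = 53.91 / 1.186 = 45.46
Round up: n = 46.

n = 46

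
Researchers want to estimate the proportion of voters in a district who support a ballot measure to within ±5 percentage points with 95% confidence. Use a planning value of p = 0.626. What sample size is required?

360

For a proportion with margin E = 0.05 at 95% confidence, z = 1.960.
n = p̂(1−p̂)(z/E)² = 0.626 × 0.374 × (1.960/0.05)² = 359.76
Round up: n = 360.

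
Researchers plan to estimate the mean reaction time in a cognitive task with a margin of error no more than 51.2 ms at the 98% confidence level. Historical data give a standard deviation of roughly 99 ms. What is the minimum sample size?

For a mean, the margin of error is E = z·σ/√n, so n = (zσ/E)².
At 98% confidence, z = 2.326.
n = (2.326 × 99 / 51.2)² = 20.23
Round up: n = 21.

21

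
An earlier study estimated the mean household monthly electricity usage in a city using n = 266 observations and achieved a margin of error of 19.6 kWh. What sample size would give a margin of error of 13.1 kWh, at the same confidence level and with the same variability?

Margin of error scales as 1/√n, so n₂ = n₁·(E₁/E₂)².
n₂ = 266 × (19.6/13.1)² = 266 × 2.239 = 595.57
Round up: n₂ = 596.

596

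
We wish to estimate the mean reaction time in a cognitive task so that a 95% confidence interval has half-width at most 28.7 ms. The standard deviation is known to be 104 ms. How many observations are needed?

51

For a mean, the margin of error is E = z·σ/√n, so n = (zσ/E)².
At 95% confidence, z = 1.960.
n = (1.960 × 104 / 28.7)² = 50.44
Round up: n = 51.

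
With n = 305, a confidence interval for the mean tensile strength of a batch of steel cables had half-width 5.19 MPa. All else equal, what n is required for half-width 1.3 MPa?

4862

Margin of error scales as 1/√n, so n₂ = n₁·(E₁/E₂)².
n₂ = 305 × (5.19/1.3)² = 305 × 15.94 = 4861.70
Round up: n₂ = 4862.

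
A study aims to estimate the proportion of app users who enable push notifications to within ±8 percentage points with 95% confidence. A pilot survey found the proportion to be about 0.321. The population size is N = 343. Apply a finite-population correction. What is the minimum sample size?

For a proportion with margin E = 0.08 at 95% confidence, z = 1.960.
n = p̂(1−p̂)(z/E)² = 0.321 × 0.679 × (1.960/0.08)² = 130.83 — call this n₀.
Finite-population correction with N = 343: n = n₀ / (1 + (n₀−1)/N) = 130.83 / 1.379 = 94.87
Round up: n = 95.

95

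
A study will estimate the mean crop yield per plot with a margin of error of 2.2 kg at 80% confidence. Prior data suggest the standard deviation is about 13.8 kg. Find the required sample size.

For a mean, the margin of error is E = z·σ/√n, so n = (zσ/E)².
At 80% confidence, z = 1.282.
n = (1.282 × 13.8 / 2.2)² = 64.67
Round up: n = 65.

65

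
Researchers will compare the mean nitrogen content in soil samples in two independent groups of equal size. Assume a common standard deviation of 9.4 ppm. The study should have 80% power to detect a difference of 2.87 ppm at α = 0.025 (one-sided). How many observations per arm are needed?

For two equal groups, n per group = 2·((z_α + z_β)·σ/δ)².
z_α = 1.960; z_β = 0.842 (power 80%).
n = 2 × (2.802 × 9.4 / 2.87)² = 2 × 84.22 = 168.44
Round up: n = 169 per group.

169 per group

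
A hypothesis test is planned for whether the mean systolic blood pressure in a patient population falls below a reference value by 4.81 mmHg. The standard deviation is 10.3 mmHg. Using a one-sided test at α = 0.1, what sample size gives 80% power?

21

For a one-sample z-test, n = ((z_α + z_β)·σ/δ)².
z_α = 1.282 (one-sided α = 0.1); z_β = 0.842 (power 80% → β = 0.2).
n = (2.124 × 10.3 / 4.81)² = 20.69
Round up: n = 21.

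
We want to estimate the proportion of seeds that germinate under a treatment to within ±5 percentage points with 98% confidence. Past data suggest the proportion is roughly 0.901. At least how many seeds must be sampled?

194

For a proportion with margin E = 0.05 at 98% confidence, z = 2.326.
n = p̂(1−p̂)(z/E)² = 0.901 × 0.099 × (2.326/0.05)² = 193.04
Round up: n = 194.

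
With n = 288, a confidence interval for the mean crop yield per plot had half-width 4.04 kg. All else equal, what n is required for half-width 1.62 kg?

n = 1792

Margin of error scales as 1/√n, so n₂ = n₁·(E₁/E₂)².
n₂ = 288 × (4.04/1.62)² = 288 × 6.219 = 1791.07
Round up: n₂ = 1792.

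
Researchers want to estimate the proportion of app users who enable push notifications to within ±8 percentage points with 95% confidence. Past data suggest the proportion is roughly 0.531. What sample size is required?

n = 150

For a proportion with margin E = 0.08 at 95% confidence, z = 1.960.
n = p̂(1−p̂)(z/E)² = 0.531 × 0.469 × (1.960/0.08)² = 149.49
Round up: n = 150.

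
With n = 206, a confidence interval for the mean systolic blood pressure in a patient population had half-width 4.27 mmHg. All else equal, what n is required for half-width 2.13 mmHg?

Margin of error scales as 1/√n, so n₂ = n₁·(E₁/E₂)².
n₂ = 206 × (4.27/2.13)² = 206 × 4.019 = 827.91
Round up: n₂ = 828.

828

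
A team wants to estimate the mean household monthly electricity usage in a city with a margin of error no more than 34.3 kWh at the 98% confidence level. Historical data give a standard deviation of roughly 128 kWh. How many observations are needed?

For a mean, the margin of error is E = z·σ/√n, so n = (zσ/E)².
At 98% confidence, z = 2.326.
n = (2.326 × 128 / 34.3)² = 75.34
Round up: n = 76.

76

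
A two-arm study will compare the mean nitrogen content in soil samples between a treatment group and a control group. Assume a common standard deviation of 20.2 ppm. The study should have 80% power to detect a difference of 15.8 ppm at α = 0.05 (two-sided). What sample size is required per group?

26 per group

For two equal groups, n per group = 2·((z_{α/2} + z_β)·σ/δ)².
z_{α/2} = 1.960; z_β = 0.842 (power 80%).
n = 2 × (2.802 × 20.2 / 15.8)² = 2 × 12.83 = 25.66
Round up: n = 26 per group.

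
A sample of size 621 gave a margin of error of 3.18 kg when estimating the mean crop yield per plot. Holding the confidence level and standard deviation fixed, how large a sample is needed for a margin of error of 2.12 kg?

Margin of error scales as 1/√n, so n₂ = n₁·(E₁/E₂)².
n₂ = 621 × (3.18/2.12)² = 621 × 2.25 = 1397.25
Round up: n₂ = 1398.

1398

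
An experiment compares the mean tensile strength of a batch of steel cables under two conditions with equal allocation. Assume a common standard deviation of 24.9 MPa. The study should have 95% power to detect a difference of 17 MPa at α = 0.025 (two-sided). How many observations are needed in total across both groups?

For two equal groups, n per group = 2·((z_{α/2} + z_β)·σ/δ)².
z_{α/2} = 2.241; z_β = 1.645 (power 95%).
n = 2 × (3.886 × 24.9 / 17)² = 2 × 32.40 = 64.80
Round up: n = 65 per group.
Total across both groups: 2 × 65 = 130.

130 total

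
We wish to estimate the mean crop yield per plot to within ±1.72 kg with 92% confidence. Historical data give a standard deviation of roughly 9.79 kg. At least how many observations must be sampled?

100

For a mean, the margin of error is E = z·σ/√n, so n = (zσ/E)².
At 92% confidence, z = 1.751.
n = (1.751 × 9.79 / 1.72)² = 99.33
Round up: n = 100.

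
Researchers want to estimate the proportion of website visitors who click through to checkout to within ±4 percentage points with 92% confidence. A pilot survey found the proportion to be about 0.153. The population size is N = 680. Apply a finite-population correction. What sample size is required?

183

For a proportion with margin E = 0.04 at 92% confidence, z = 1.751.
n = p̂(1−p̂)(z/E)² = 0.153 × 0.847 × (1.751/0.04)² = 248.33 — call this n₀.
Finite-population correction with N = 680: n = n₀ / (1 + (n₀−1)/N) = 248.33 / 1.364 = 182.06
Round up: n = 183.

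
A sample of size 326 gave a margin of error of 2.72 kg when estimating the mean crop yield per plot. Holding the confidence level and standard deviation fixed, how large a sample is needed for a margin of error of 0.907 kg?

Margin of error scales as 1/√n, so n₂ = n₁·(E₁/E₂)².
n₂ = 326 × (2.72/0.907)² = 326 × 8.993 = 2931.72
Round up: n₂ = 2932.

2932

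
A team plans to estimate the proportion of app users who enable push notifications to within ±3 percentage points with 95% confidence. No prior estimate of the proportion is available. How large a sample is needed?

For a proportion with margin E = 0.03 at 95% confidence, z = 1.960.
With no prior estimate, use p = 0.5, which maximizes p(1−p) at 0.25.
n = 0.25 × (z/E)² = 0.25 × (1.960/0.03)² = 1067.11
Round up: n = 1068.

1068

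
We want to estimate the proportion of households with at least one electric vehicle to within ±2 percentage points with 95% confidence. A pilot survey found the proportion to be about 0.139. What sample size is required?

For a proportion with margin E = 0.02 at 95% confidence, z = 1.960.
n = p̂(1−p̂)(z/E)² = 0.139 × 0.861 × (1.960/0.02)² = 1149.40
Round up: n = 1150.

1150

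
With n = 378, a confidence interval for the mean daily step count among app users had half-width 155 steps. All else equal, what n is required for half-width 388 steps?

n = 61

Margin of error scales as 1/√n, so n₂ = n₁·(E₁/E₂)².
n₂ = 378 × (155/388)² = 378 × 0.1596 = 60.33
Round up: n₂ = 61.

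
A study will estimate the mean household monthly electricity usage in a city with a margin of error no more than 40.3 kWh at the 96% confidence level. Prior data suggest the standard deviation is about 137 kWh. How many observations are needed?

For a mean, the margin of error is E = z·σ/√n, so n = (zσ/E)².
At 96% confidence, z = 2.054.
n = (2.054 × 137 / 40.3)² = 48.76
Round up: n = 49.

n = 49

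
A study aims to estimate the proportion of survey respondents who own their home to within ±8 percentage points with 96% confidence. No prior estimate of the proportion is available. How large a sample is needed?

For a proportion with margin E = 0.08 at 96% confidence, z = 2.054.
With no prior estimate, use p = 0.5, which maximizes p(1−p) at 0.25.
n = 0.25 × (z/E)² = 0.25 × (2.054/0.08)² = 164.80
Round up: n = 165.

165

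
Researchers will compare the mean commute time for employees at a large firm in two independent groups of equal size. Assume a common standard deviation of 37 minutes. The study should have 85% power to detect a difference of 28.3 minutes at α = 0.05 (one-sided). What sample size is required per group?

For two equal groups, n per group = 2·((z_α + z_β)·σ/δ)².
z_α = 1.645; z_β = 1.036 (power 85%).
n = 2 × (2.681 × 37 / 28.3)² = 2 × 12.29 = 24.58
Round up: n = 25 per group.

25 per group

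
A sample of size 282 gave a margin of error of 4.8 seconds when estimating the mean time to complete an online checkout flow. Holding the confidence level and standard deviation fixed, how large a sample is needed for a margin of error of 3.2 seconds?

635

Margin of error scales as 1/√n, so n₂ = n₁·(E₁/E₂)².
n₂ = 282 × (4.8/3.2)² = 282 × 2.25 = 634.50
Round up: n₂ = 635.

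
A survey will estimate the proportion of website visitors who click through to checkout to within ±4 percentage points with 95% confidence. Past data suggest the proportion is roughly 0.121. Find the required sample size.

For a proportion with margin E = 0.04 at 95% confidence, z = 1.960.
n = p̂(1−p̂)(z/E)² = 0.121 × 0.879 × (1.960/0.04)² = 255.37
Round up: n = 256.

256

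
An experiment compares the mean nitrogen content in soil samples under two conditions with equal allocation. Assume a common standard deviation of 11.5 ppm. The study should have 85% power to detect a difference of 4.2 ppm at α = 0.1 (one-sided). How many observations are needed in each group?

For two equal groups, n per group = 2·((z_α + z_β)·σ/δ)².
z_α = 1.282; z_β = 1.036 (power 85%).
n = 2 × (2.318 × 11.5 / 4.2)² = 2 × 40.28 = 80.56
Round up: n = 81 per group.

81 per group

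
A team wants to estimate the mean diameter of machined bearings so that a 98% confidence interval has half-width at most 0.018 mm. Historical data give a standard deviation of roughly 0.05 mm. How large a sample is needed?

42

For a mean, the margin of error is E = z·σ/√n, so n = (zσ/E)².
At 98% confidence, z = 2.326.
n = (2.326 × 0.05 / 0.018)² = 41.75
Round up: n = 42.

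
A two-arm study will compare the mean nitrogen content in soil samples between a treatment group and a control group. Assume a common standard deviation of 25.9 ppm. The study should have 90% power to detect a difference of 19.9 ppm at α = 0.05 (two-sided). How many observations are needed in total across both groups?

For two equal groups, n per group = 2·((z_{α/2} + z_β)·σ/δ)².
z_{α/2} = 1.960; z_β = 1.282 (power 90%).
n = 2 × (3.242 × 25.9 / 19.9)² = 2 × 17.80 = 35.60
Round up: n = 36 per group.
Total across both groups: 2 × 36 = 72.

72 total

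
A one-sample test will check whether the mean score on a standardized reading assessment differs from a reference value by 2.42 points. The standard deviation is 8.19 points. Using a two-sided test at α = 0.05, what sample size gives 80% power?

For a one-sample z-test, n = ((z_{α/2} + z_β)·σ/δ)².
z_{α/2} = 1.960 (two-sided α = 0.05); z_β = 0.842 (power 80% → β = 0.2).
n = (2.802 × 8.19 / 2.42)² = 89.92
Round up: n = 90.

90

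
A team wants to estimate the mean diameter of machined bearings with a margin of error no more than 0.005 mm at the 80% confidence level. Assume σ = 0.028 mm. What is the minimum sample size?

For a mean, the margin of error is E = z·σ/√n, so n = (zσ/E)².
At 80% confidence, z = 1.282.
n = (1.282 × 0.028 / 0.005)² = 51.54
Round up: n = 52.

52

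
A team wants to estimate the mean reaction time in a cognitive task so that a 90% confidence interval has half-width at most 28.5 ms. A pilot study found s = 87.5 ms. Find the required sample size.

26

For a mean, the margin of error is E = z·σ/√n, so n = (zσ/E)².
At 90% confidence, z = 1.645.
n = (1.645 × 87.5 / 28.5)² = 25.51
Round up: n = 26.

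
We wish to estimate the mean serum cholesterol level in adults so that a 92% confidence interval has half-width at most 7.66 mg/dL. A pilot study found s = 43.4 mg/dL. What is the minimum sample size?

For a mean, the margin of error is E = z·σ/√n, so n = (zσ/E)².
At 92% confidence, z = 1.751.
n = (1.751 × 43.4 / 7.66)² = 98.42
Round up: n = 99.

99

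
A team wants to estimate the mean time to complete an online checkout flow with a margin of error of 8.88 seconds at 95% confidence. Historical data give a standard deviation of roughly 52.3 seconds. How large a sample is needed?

For a mean, the margin of error is E = z·σ/√n, so n = (zσ/E)².
At 95% confidence, z = 1.960.
n = (1.960 × 52.3 / 8.88)² = 133.26
Round up: n = 134.

n = 134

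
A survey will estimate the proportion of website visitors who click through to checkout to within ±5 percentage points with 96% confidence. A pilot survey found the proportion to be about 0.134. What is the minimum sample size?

196

For a proportion with margin E = 0.05 at 96% confidence, z = 2.054.
n = p̂(1−p̂)(z/E)² = 0.134 × 0.866 × (2.054/0.05)² = 195.83
Round up: n = 196.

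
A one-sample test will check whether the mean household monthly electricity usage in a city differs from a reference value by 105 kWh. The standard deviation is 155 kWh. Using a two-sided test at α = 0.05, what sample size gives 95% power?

For a one-sample z-test, n = ((z_{α/2} + z_β)·σ/δ)².
z_{α/2} = 1.960 (two-sided α = 0.05); z_β = 1.645 (power 95% → β = 0.05).
n = (3.605 × 155 / 105)² = 28.32
Round up: n = 29.

n = 29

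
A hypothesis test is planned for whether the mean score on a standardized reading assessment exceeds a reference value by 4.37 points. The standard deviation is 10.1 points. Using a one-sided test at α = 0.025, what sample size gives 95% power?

70

For a one-sample z-test, n = ((z_α + z_β)·σ/δ)².
z_α = 1.960 (one-sided α = 0.025); z_β = 1.645 (power 95% → β = 0.05).
n = (3.605 × 10.1 / 4.37)² = 69.42
Round up: n = 70.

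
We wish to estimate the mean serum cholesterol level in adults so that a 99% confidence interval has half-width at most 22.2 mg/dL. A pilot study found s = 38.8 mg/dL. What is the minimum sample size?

21

For a mean, the margin of error is E = z·σ/√n, so n = (zσ/E)².
At 99% confidence, z = 2.576.
n = (2.576 × 38.8 / 22.2)² = 20.27
Round up: n = 21.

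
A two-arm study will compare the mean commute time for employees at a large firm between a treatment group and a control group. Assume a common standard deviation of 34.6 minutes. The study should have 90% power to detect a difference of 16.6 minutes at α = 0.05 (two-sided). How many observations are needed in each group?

For two equal groups, n per group = 2·((z_{α/2} + z_β)·σ/δ)².
z_{α/2} = 1.960; z_β = 1.282 (power 90%).
n = 2 × (3.242 × 34.6 / 16.6)² = 2 × 45.66 = 91.32
Round up: n = 92 per group.

92 per group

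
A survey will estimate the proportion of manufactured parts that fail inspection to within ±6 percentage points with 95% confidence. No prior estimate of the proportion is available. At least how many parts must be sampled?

For a proportion with margin E = 0.06 at 95% confidence, z = 1.960.
With no prior estimate, use p = 0.5, which maximizes p(1−p) at 0.25.
n = 0.25 × (z/E)² = 0.25 × (1.960/0.06)² = 266.78
Round up: n = 267.

267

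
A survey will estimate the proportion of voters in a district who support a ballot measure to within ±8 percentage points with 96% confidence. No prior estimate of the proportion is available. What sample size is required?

For a proportion with margin E = 0.08 at 96% confidence, z = 2.054.
With no prior estimate, use p = 0.5, which maximizes p(1−p) at 0.25.
n = 0.25 × (z/E)² = 0.25 × (2.054/0.08)² = 164.80
Round up: n = 165.

n = 165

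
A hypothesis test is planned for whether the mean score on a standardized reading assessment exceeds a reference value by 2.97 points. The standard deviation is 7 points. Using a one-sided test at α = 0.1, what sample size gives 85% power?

30

For a one-sample z-test, n = ((z_α + z_β)·σ/δ)².
z_α = 1.282 (one-sided α = 0.1); z_β = 1.036 (power 85% → β = 0.15).
n = (2.318 × 7 / 2.97)² = 29.85
Round up: n = 30.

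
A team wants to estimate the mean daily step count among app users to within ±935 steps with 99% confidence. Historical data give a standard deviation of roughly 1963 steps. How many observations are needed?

For a mean, the margin of error is E = z·σ/√n, so n = (zσ/E)².
At 99% confidence, z = 2.576.
n = (2.576 × 1963 / 935)² = 29.25
Round up: n = 30.

30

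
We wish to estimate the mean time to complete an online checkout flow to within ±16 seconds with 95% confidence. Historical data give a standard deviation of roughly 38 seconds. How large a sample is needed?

22

For a mean, the margin of error is E = z·σ/√n, so n = (zσ/E)².
At 95% confidence, z = 1.960.
n = (1.960 × 38 / 16)² = 21.67
Round up: n = 22.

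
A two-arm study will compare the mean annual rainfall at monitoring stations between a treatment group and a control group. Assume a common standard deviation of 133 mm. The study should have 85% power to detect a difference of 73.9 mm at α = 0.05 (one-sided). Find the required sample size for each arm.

For two equal groups, n per group = 2·((z_α + z_β)·σ/δ)².
z_α = 1.645; z_β = 1.036 (power 85%).
n = 2 × (2.681 × 133 / 73.9)² = 2 × 23.28 = 46.56
Round up: n = 47 per group.

47 per group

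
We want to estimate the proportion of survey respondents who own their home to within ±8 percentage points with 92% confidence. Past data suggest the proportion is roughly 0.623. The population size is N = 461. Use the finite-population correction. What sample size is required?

For a proportion with margin E = 0.08 at 92% confidence, z = 1.751.
n = p̂(1−p̂)(z/E)² = 0.623 × 0.377 × (1.751/0.08)² = 112.52 — call this n₀.
Finite-population correction with N = 461: n = n₀ / (1 + (n₀−1)/N) = 112.52 / 1.242 = 90.60
Round up: n = 91.

91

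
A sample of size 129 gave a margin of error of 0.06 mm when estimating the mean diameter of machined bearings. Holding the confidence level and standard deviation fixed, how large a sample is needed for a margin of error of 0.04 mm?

Margin of error scales as 1/√n, so n₂ = n₁·(E₁/E₂)².
n₂ = 129 × (0.06/0.04)² = 129 × 2.25 = 290.25
Round up: n₂ = 291.

n = 291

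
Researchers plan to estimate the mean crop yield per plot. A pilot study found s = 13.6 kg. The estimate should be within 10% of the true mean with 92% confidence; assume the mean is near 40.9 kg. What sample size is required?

n = 34

For a mean, the margin of error is E = z·σ/√n, so n = (zσ/E)².
At 92% confidence, z = 1.751.
E = 10% of 40.9 = 4.09 kg.
n = (1.751 × 13.6 / 4.09)² = 33.90
Round up: n = 34.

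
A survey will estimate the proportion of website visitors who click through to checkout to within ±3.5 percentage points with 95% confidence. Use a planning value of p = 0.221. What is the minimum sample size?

n = 540

For a proportion with margin E = 0.035 at 95% confidence, z = 1.960.
n = p̂(1−p̂)(z/E)² = 0.221 × 0.779 × (1.960/0.035)² = 539.89
Round up: n = 540.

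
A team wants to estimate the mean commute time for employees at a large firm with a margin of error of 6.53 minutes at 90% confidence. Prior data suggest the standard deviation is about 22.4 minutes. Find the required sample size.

For a mean, the margin of error is E = z·σ/√n, so n = (zσ/E)².
At 90% confidence, z = 1.645.
n = (1.645 × 22.4 / 6.53)² = 31.84
Round up: n = 32.

32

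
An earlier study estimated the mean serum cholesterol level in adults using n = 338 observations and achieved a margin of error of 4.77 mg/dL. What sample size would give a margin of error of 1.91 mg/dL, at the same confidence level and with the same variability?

n = 2109

Margin of error scales as 1/√n, so n₂ = n₁·(E₁/E₂)².
n₂ = 338 × (4.77/1.91)² = 338 × 6.237 = 2108.11
Round up: n₂ = 2109.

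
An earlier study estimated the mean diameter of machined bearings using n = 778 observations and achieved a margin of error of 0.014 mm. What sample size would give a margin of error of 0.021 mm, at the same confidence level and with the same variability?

346

Margin of error scales as 1/√n, so n₂ = n₁·(E₁/E₂)².
n₂ = 778 × (0.014/0.021)² = 778 × 0.4444 = 345.74
Round up: n₂ = 346.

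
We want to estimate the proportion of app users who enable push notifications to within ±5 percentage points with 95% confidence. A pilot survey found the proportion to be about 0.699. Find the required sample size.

324

For a proportion with margin E = 0.05 at 95% confidence, z = 1.960.
n = p̂(1−p̂)(z/E)² = 0.699 × 0.301 × (1.960/0.05)² = 323.31
Round up: n = 324.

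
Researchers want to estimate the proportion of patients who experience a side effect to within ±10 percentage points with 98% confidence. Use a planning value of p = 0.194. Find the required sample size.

85

For a proportion with margin E = 0.1 at 98% confidence, z = 2.326.
n = p̂(1−p̂)(z/E)² = 0.194 × 0.806 × (2.326/0.1)² = 84.60
Round up: n = 85.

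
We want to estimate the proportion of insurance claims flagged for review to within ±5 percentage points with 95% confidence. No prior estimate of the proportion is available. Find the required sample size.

For a proportion with margin E = 0.05 at 95% confidence, z = 1.960.
With no prior estimate, use p = 0.5, which maximizes p(1−p) at 0.25.
n = 0.25 × (z/E)² = 0.25 × (1.960/0.05)² = 384.16
Round up: n = 385.

n = 385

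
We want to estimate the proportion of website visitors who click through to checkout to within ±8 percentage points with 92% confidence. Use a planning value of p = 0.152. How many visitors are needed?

n = 62

For a proportion with margin E = 0.08 at 92% confidence, z = 1.751.
n = p̂(1−p̂)(z/E)² = 0.152 × 0.848 × (1.751/0.08)² = 61.75
Round up: n = 62.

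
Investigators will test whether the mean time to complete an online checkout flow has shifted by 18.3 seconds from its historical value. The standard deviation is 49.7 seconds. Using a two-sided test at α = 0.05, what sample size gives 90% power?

For a one-sample z-test, n = ((z_{α/2} + z_β)·σ/δ)².
z_{α/2} = 1.960 (two-sided α = 0.05); z_β = 1.282 (power 90% → β = 0.1).
n = (3.242 × 49.7 / 18.3)² = 77.52
Round up: n = 78.

78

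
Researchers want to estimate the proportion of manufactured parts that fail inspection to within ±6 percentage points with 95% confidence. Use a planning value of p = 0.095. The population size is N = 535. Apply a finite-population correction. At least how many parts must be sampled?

For a proportion with margin E = 0.06 at 95% confidence, z = 1.960.
n = p̂(1−p̂)(z/E)² = 0.095 × 0.905 × (1.960/0.06)² = 91.74 — call this n₀.
Finite-population correction with N = 535: n = n₀ / (1 + (n₀−1)/N) = 91.74 / 1.17 = 78.41
Round up: n = 79.

n = 79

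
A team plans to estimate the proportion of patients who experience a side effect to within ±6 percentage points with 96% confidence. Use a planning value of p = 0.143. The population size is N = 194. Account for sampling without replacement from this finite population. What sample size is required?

For a proportion with margin E = 0.06 at 96% confidence, z = 2.054.
n = p̂(1−p̂)(z/E)² = 0.143 × 0.857 × (2.054/0.06)² = 143.62 — call this n₀.
Finite-population correction with N = 194: n = n₀ / (1 + (n₀−1)/N) = 143.62 / 1.735 = 82.78
Round up: n = 83.

83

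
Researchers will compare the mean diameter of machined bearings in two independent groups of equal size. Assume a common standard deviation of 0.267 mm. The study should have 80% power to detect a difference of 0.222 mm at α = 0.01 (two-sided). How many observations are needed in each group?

For two equal groups, n per group = 2·((z_{α/2} + z_β)·σ/δ)².
z_{α/2} = 2.576; z_β = 0.842 (power 80%).
n = 2 × (3.418 × 0.267 / 0.222)² = 2 × 16.90 = 33.80
Round up: n = 34 per group.

34 per group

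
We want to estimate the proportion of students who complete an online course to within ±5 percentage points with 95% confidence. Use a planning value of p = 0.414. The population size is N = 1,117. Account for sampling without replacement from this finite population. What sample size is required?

280

For a proportion with margin E = 0.05 at 95% confidence, z = 1.960.
n = p̂(1−p̂)(z/E)² = 0.414 × 0.586 × (1.960/0.05)² = 372.80 — call this n₀.
Finite-population correction with N = 1,117: n = n₀ / (1 + (n₀−1)/N) = 372.80 / 1.333 = 279.67
Round up: n = 280.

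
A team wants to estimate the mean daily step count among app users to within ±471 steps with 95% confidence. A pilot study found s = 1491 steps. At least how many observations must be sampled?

For a mean, the margin of error is E = z·σ/√n, so n = (zσ/E)².
At 95% confidence, z = 1.960.
n = (1.960 × 1491 / 471)² = 38.50
Round up: n = 39.

n = 39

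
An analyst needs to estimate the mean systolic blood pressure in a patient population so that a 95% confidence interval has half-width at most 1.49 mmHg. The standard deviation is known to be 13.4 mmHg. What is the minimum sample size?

For a mean, the margin of error is E = z·σ/√n, so n = (zσ/E)².
At 95% confidence, z = 1.960.
n = (1.960 × 13.4 / 1.49)² = 310.71
Round up: n = 311.

n = 311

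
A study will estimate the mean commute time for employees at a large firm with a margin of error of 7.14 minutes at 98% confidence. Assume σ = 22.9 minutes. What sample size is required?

56

For a mean, the margin of error is E = z·σ/√n, so n = (zσ/E)².
At 98% confidence, z = 2.326.
n = (2.326 × 22.9 / 7.14)² = 55.65
Round up: n = 56.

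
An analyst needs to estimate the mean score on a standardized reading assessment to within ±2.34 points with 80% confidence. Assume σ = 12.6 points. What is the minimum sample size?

n = 48

For a mean, the margin of error is E = z·σ/√n, so n = (zσ/E)².
At 80% confidence, z = 1.282.
n = (1.282 × 12.6 / 2.34)² = 47.65
Round up: n = 48.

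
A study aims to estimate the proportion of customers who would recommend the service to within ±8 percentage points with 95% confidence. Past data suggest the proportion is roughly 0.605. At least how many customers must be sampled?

144

For a proportion with margin E = 0.08 at 95% confidence, z = 1.960.
n = p̂(1−p̂)(z/E)² = 0.605 × 0.395 × (1.960/0.08)² = 143.44
Round up: n = 144.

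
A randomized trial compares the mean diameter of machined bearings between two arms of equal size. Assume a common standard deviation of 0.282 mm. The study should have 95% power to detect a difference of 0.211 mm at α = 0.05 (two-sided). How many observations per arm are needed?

For two equal groups, n per group = 2·((z_{α/2} + z_β)·σ/δ)².
z_{α/2} = 1.960; z_β = 1.645 (power 95%).
n = 2 × (3.605 × 0.282 / 0.211)² = 2 × 23.21 = 46.42
Round up: n = 47 per group.

47 per group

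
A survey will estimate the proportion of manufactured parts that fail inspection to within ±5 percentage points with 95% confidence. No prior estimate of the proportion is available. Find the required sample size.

385

For a proportion with margin E = 0.05 at 95% confidence, z = 1.960.
With no prior estimate, use p = 0.5, which maximizes p(1−p) at 0.25.
n = 0.25 × (z/E)² = 0.25 × (1.960/0.05)² = 384.16
Round up: n = 385.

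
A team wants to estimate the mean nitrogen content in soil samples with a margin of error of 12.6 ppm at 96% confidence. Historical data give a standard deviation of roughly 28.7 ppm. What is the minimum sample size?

22

For a mean, the margin of error is E = z·σ/√n, so n = (zσ/E)².
At 96% confidence, z = 2.054.
n = (2.054 × 28.7 / 12.6)² = 21.89
Round up: n = 22.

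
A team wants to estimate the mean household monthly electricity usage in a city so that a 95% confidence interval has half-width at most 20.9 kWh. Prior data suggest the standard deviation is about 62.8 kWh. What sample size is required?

35

For a mean, the margin of error is E = z·σ/√n, so n = (zσ/E)².
At 95% confidence, z = 1.960.
n = (1.960 × 62.8 / 20.9)² = 34.68
Round up: n = 35.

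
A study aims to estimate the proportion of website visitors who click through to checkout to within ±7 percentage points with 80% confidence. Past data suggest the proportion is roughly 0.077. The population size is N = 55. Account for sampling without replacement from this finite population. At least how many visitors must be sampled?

For a proportion with margin E = 0.07 at 80% confidence, z = 1.282.
n = p̂(1−p̂)(z/E)² = 0.077 × 0.923 × (1.282/0.07)² = 23.84 — call this n₀.
Finite-population correction with N = 55: n = n₀ / (1 + (n₀−1)/N) = 23.84 / 1.415 = 16.85
Round up: n = 17.

n = 17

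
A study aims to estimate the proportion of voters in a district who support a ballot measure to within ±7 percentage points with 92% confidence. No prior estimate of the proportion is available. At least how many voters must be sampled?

For a proportion with margin E = 0.07 at 92% confidence, z = 1.751.
With no prior estimate, use p = 0.5, which maximizes p(1−p) at 0.25.
n = 0.25 × (z/E)² = 0.25 × (1.751/0.07)² = 156.43
Round up: n = 157.

n = 157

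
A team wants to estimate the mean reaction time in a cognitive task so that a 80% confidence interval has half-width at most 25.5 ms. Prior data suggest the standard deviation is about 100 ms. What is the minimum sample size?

26

For a mean, the margin of error is E = z·σ/√n, so n = (zσ/E)².
At 80% confidence, z = 1.282.
n = (1.282 × 100 / 25.5)² = 25.28
Round up: n = 26.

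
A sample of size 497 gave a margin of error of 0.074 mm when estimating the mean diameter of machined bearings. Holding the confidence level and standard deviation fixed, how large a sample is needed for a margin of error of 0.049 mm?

1134

Margin of error scales as 1/√n, so n₂ = n₁·(E₁/E₂)².
n₂ = 497 × (0.074/0.049)² = 497 × 2.281 = 1133.66
Round up: n₂ = 1134.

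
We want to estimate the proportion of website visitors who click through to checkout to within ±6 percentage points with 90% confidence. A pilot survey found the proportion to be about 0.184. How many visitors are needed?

For a proportion with margin E = 0.06 at 90% confidence, z = 1.645.
n = p̂(1−p̂)(z/E)² = 0.184 × 0.816 × (1.645/0.06)² = 112.86
Round up: n = 113.

113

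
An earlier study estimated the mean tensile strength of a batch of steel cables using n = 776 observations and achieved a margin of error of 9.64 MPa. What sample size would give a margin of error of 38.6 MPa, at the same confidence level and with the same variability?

Margin of error scales as 1/√n, so n₂ = n₁·(E₁/E₂)².
n₂ = 776 × (9.64/38.6)² = 776 × 0.06237 = 48.40
Round up: n₂ = 49.

n = 49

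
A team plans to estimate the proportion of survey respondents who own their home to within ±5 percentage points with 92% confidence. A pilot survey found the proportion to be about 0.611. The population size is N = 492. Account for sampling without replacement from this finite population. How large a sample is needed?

For a proportion with margin E = 0.05 at 92% confidence, z = 1.751.
n = p̂(1−p̂)(z/E)² = 0.611 × 0.389 × (1.751/0.05)² = 291.49 — call this n₀.
Finite-population correction with N = 492: n = n₀ / (1 + (n₀−1)/N) = 291.49 / 1.59 = 183.33
Round up: n = 184.

184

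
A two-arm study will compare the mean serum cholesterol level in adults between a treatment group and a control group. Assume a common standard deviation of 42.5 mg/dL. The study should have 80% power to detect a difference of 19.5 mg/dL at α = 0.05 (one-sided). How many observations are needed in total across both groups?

For two equal groups, n per group = 2·((z_α + z_β)·σ/δ)².
z_α = 1.645; z_β = 0.842 (power 80%).
n = 2 × (2.487 × 42.5 / 19.5)² = 2 × 29.38 = 58.76
Round up: n = 59 per group.
Total across both groups: 2 × 59 = 118.

118 total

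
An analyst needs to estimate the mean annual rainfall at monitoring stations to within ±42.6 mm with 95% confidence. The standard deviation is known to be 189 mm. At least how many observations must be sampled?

76

For a mean, the margin of error is E = z·σ/√n, so n = (zσ/E)².
At 95% confidence, z = 1.960.
n = (1.960 × 189 / 42.6)² = 75.62
Round up: n = 76.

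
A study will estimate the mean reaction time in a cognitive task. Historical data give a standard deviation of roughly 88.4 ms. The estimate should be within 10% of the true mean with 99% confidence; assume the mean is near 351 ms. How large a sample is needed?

For a mean, the margin of error is E = z·σ/√n, so n = (zσ/E)².
At 99% confidence, z = 2.576.
E = 10% of 351 = 35.1 ms.
n = (2.576 × 88.4 / 35.1)² = 42.09
Round up: n = 43.

n = 43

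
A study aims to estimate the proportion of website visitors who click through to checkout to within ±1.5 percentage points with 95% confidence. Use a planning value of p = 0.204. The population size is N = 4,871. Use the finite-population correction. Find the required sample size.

1768

For a proportion with margin E = 0.015 at 95% confidence, z = 1.960.
n = p̂(1−p̂)(z/E)² = 0.204 × 0.796 × (1.960/0.015)² = 2772.51 — call this n₀.
Finite-population correction with N = 4,871: n = n₀ / (1 + (n₀−1)/N) = 2772.51 / 1.569 = 1767.06
Round up: n = 1768.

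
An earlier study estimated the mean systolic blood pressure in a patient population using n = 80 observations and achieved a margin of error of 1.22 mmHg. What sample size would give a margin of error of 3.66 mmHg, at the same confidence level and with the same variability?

Margin of error scales as 1/√n, so n₂ = n₁·(E₁/E₂)².
n₂ = 80 × (1.22/3.66)² = 80 × 0.1111 = 8.89
Round up: n₂ = 9.

9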